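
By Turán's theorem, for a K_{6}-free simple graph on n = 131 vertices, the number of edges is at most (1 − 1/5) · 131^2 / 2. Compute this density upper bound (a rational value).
Turán density bound = (4/5) · 131^2/2 = 34322/5 ≈ 6864.4

Turán's theorem: ex(n, K_{r+1}) is achieved by the complete r-partite Turán graph T(n, r) with parts as balanced as possible, and is at most (1 − 1/r) · n^2/2. For r = 5, n = 131: the density bound is (4/5) · 17161/2 = 34322/5 ≈ 6864.4. The integer-valued extremum is e(T(131, 5)) = 6864, which is strictly less than the density bound 34322/5 since 5 ∤ 131 (the parts of T(131, 5) cannot all be equal).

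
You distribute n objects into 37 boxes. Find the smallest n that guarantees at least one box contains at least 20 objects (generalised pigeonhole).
n = (20 − 1)·37 + 1 = 704

By the generalised pigeonhole principle, to guarantee some box contains ≥ r objects we need more than (r − 1) · k objects total. Threshold: n = (r − 1) · k + 1. With r = 20 and k = 37: n = 19 · 37 + 1 = 703 + 1 = 704. For n = 703 = 19 · 37, we can put exactly 19 objects in every box, avoiding 20 in any single one — so 704 is tight.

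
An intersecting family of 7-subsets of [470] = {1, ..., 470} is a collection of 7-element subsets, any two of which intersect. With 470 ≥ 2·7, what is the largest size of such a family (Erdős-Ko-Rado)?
max |F| = C(469, 6) = 14313964311192

The Erdős-Ko-Rado theorem states: for n ≥ 2k, an intersecting family of k-subsets of an n-element set has size at most C(n − 1, k − 1), with equality for 'star' families {A ⊆ [n] : |A| = k, i ∈ A} (fix an element i). For n = 470, k = 7: C(469, 6) = 14313964311192.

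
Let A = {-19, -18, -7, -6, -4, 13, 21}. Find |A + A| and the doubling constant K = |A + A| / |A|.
K = |A + A| / |A| = 27/7

Enumerate A + A = {a + b : a, b ∈ A}. With |A| = 7, there are |A|^2 = 49 ordered sum pairs; collecting distinct values, A + A = {-38, -37, -36, -26, -25, -24, -23, -22, -14, -13, -12, -11, -10, -8, -6, -5, 2, 3, 6, 7, 9, 14, 15, 17, 26, 34, 42}, so |A + A| = 27. Thus K = 27/7. For comparison, the minimum possible |A + A| over all 7-element sets is 2·7 − 1 = 13 (so min K = 13/7), attained only by arithmetic progressions.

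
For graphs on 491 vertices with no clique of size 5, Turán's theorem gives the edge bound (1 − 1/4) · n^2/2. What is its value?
Turán density bound = (3/4) · 491^2/2 = 723243/8 ≈ 90405.375

Turán's theorem: ex(n, K_{r+1}) is achieved by the complete r-partite Turán graph T(n, r) with parts as balanced as possible, and is at most (1 − 1/r) · n^2/2. For r = 4, n = 491: the density bound is (3/4) · 241081/2 = 723243/8 ≈ 90405.375. The integer-valued extremum is e(T(491, 4)) = 90405, which is strictly less than the density bound 723243/8 since 4 ∤ 491 (the parts of T(491, 4) cannot all be equal).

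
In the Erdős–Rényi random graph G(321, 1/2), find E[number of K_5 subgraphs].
E[# K_5] = C(321, 5) · (1/2)^C(5, 2) = 27526489584 / 2^10 = 1720405599/64 = 26881337.484375

For each 5-subset S of vertices (there are C(321, 5) = 27526489584 such S), let X_S = 1 if S induces a K_5 (all C(5, 2) = 10 edges present). Then P(X_S = 1) = (1/2)^10 = 1/1024. By linearity of expectation, E[# K_5] = C(321, 5) · (1/2)^10 = 27526489584 / 1024 = 1720405599/64 = 26881337.484375.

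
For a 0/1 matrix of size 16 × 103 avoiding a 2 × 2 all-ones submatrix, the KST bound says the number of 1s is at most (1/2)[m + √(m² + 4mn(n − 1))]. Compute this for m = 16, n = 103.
z(16, 103; 2, 2) ≤ (1/2)[16 + √(16² + 4·16·103·102)] = (1/2)[16 + √672640] = 418.0732

Kővári–Sós–Turán: let r_1, ..., r_16 be the row sums and z = Σ r_i the total number of 1s. Each pair of columns can share at most one row with both entries 1 (else a 2×2 all-ones block appears), so Σ_i C(r_i, 2) ≤ C(103, 2) = 5253. By convexity Σ_i C(r_i, 2) ≥ 16·C(z/16, 2) = z(z − 16)/(2·16), giving z² − 16z − 16·103·102 ≤ 0 and hence z ≤ (1/2)[16 + √(256 + 4·168096)] = (1/2)[16 + √672640] ≈ (1/2)(16 + 820.1463) = 418.0732.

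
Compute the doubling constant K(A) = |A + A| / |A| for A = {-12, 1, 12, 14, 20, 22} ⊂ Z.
K = |A + A| / |A| = 19/6

Enumerate A + A = {a + b : a, b ∈ A}. With |A| = 6, there are |A|^2 = 36 ordered sum pairs; collecting distinct values, A + A = {-24, -11, 0, 2, 8, 10, 13, 15, 21, 23, 24, 26, 28, 32, 34, 36, 40, 42, 44}, so |A + A| = 19. Thus K = 19/6. For comparison, the minimum possible |A + A| over all 6-element sets is 2·6 − 1 = 11 (so min K = 11/6), attained only by arithmetic progressions.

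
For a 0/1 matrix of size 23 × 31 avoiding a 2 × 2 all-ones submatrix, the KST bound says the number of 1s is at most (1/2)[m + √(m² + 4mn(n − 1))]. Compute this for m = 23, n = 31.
z(23, 31; 2, 2) ≤ (1/2)[23 + √(23² + 4·23·31·30)] = (1/2)[23 + √86089] = 158.2046

Kővári–Sós–Turán: let r_1, ..., r_23 be the row sums and z = Σ r_i the total number of 1s. Each pair of columns can share at most one row with both entries 1 (else a 2×2 all-ones block appears), so Σ_i C(r_i, 2) ≤ C(31, 2) = 465. By convexity Σ_i C(r_i, 2) ≥ 23·C(z/23, 2) = z(z − 23)/(2·23), giving z² − 23z − 23·31·30 ≤ 0 and hence z ≤ (1/2)[23 + √(529 + 4·21390)] = (1/2)[23 + √86089] ≈ (1/2)(23 + 293.4093) = 158.2046.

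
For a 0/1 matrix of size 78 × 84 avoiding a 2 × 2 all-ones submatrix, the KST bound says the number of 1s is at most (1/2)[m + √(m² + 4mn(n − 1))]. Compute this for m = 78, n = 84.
z(78, 84; 2, 2) ≤ (1/2)[78 + √(78² + 4·78·84·83)] = (1/2)[78 + √2181348] = 777.4694

Kővári–Sós–Turán: let r_1, ..., r_78 be the row sums and z = Σ r_i the total number of 1s. Each pair of columns can share at most one row with both entries 1 (else a 2×2 all-ones block appears), so Σ_i C(r_i, 2) ≤ C(84, 2) = 3486. By convexity Σ_i C(r_i, 2) ≥ 78·C(z/78, 2) = z(z − 78)/(2·78), giving z² − 78z − 78·84·83 ≤ 0 and hence z ≤ (1/2)[78 + √(6084 + 4·543816)] = (1/2)[78 + √2181348] ≈ (1/2)(78 + 1476.9387) = 777.4694.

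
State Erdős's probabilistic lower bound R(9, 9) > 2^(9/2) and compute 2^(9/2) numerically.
2^(9/2) = 22.6274; so R(9, 9) > 22.6274

Colour each edge of K_n uniformly at random with red/blue. The expected number of monochromatic K_9 is C(n, 9) · 2 · 2^(−C(9,2)). If C(n, 9) · 2^(1 − C(9,2)) < 1, then with positive probability no monochromatic K_9 exists, so R(9, 9) > n. The standard estimate C(n, 9) ≤ n^9/9! shows this inequality holds whenever n ≤ 2^(9/2) (since 9! · 2^(C(9,2) − 1) > 2^(9^2/2) ≥ n^9). Hence R(9, 9) > 2^(9/2) = 22.6274.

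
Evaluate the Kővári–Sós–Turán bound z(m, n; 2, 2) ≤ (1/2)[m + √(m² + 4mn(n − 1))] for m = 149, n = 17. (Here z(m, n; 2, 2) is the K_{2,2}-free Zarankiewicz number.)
z(149, 17; 2, 2) ≤ (1/2)[149 + √(149² + 4·149·17·16)] = (1/2)[149 + √184313] = 289.1584

Kővári–Sós–Turán: let r_1, ..., r_149 be the row sums and z = Σ r_i the total number of 1s. Each pair of columns can share at most one row with both entries 1 (else a 2×2 all-ones block appears), so Σ_i C(r_i, 2) ≤ C(17, 2) = 136. By convexity Σ_i C(r_i, 2) ≥ 149·C(z/149, 2) = z(z − 149)/(2·149), giving z² − 149z − 149·17·16 ≤ 0 and hence z ≤ (1/2)[149 + √(22201 + 4·40528)] = (1/2)[149 + √184313] ≈ (1/2)(149 + 429.3169) = 289.1584.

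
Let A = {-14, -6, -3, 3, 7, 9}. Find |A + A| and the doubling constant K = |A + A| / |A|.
K = |A + A| / |A| = 20/6 = 10/3

Enumerate A + A = {a + b : a, b ∈ A}. With |A| = 6, there are |A|^2 = 36 ordered sum pairs; collecting distinct values, A + A = {-28, -20, -17, -12, -11, -9, -7, -6, -5, -3, 0, 1, 3, 4, 6, 10, 12, 14, 16, 18}, so |A + A| = 20. Thus K = 20/6 = 10/3. For comparison, the minimum possible |A + A| over all 6-element sets is 2·6 − 1 = 11 (so min K = 11/6), attained only by arithmetic progressions.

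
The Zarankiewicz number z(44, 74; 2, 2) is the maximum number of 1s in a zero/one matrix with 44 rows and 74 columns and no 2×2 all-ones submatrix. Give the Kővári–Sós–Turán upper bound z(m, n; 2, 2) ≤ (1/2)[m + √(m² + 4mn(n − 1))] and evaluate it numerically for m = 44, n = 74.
z(44, 74; 2, 2) ≤ (1/2)[44 + √(44² + 4·44·74·73)] = (1/2)[44 + √952688] = 510.0287

Kővári–Sós–Turán: let r_1, ..., r_44 be the row sums and z = Σ r_i the total number of 1s. Each pair of columns can share at most one row with both entries 1 (else a 2×2 all-ones block appears), so Σ_i C(r_i, 2) ≤ C(74, 2) = 2701. By convexity Σ_i C(r_i, 2) ≥ 44·C(z/44, 2) = z(z − 44)/(2·44), giving z² − 44z − 44·74·73 ≤ 0 and hence z ≤ (1/2)[44 + √(1936 + 4·237688)] = (1/2)[44 + √952688] ≈ (1/2)(44 + 976.0574) = 510.0287.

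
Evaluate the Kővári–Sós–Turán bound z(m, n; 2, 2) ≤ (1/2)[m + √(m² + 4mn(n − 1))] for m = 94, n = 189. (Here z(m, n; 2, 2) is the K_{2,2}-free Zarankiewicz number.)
z(94, 189; 2, 2) ≤ (1/2)[94 + √(94² + 4·94·189·188)] = (1/2)[94 + √13368868] = 1875.1731

Kővári–Sós–Turán: let r_1, ..., r_94 be the row sums and z = Σ r_i the total number of 1s. Each pair of columns can share at most one row with both entries 1 (else a 2×2 all-ones block appears), so Σ_i C(r_i, 2) ≤ C(189, 2) = 17766. By convexity Σ_i C(r_i, 2) ≥ 94·C(z/94, 2) = z(z − 94)/(2·94), giving z² − 94z − 94·189·188 ≤ 0 and hence z ≤ (1/2)[94 + √(8836 + 4·3340008)] = (1/2)[94 + √13368868] ≈ (1/2)(94 + 3656.3463) = 1875.1731.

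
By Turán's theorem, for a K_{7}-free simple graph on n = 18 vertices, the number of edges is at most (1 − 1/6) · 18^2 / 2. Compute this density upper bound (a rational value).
Turán density bound = (5/6) · 18^2/2 = 135

Turán's theorem: ex(n, K_{r+1}) is achieved by the complete r-partite Turán graph T(n, r) with parts as balanced as possible, and is at most (1 − 1/r) · n^2/2. For r = 6, n = 18: the density bound is (5/6) · 324/2 = 135. Since 6 ∣ 18, the Turán graph T(18, 6) has parts of equal size 3, and its edge count e(T(18, 6)) = 135 attains the density bound exactly.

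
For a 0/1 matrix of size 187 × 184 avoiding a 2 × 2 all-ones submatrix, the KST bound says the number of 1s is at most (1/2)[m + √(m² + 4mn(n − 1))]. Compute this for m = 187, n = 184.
z(187, 184; 2, 2) ≤ (1/2)[187 + √(187² + 4·187·184·183)] = (1/2)[187 + √25221625] = 2604.5568

Kővári–Sós–Turán: let r_1, ..., r_187 be the row sums and z = Σ r_i the total number of 1s. Each pair of columns can share at most one row with both entries 1 (else a 2×2 all-ones block appears), so Σ_i C(r_i, 2) ≤ C(184, 2) = 16836. By convexity Σ_i C(r_i, 2) ≥ 187·C(z/187, 2) = z(z − 187)/(2·187), giving z² − 187z − 187·184·183 ≤ 0 and hence z ≤ (1/2)[187 + √(34969 + 4·6296664)] = (1/2)[187 + √25221625] ≈ (1/2)(187 + 5022.1136) = 2604.5568.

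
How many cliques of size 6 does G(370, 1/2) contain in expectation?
E[# K_6] = C(370, 6) · (1/2)^C(6, 2) = 3421239098460 / 2^15 = 855309774615/8192 ≈ 104407931.471558

For each 6-subset S of vertices (there are C(370, 6) = 3421239098460 such S), let X_S = 1 if S induces a K_6 (all C(6, 2) = 15 edges present). Then P(X_S = 1) = (1/2)^15 = 1/32768. By linearity of expectation, E[# K_6] = C(370, 6) · (1/2)^15 = 3421239098460 / 32768 = 855309774615/8192 ≈ 104407931.471558.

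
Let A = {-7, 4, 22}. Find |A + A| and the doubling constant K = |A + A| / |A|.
K = |A + A| / |A| = 6/3 = 2

Enumerate A + A = {a + b : a, b ∈ A}. With |A| = 3, there are |A|^2 = 9 ordered sum pairs; collecting distinct values, A + A = {-14, -3, 8, 15, 26, 44}, so |A + A| = 6. Thus K = 6/3 = 2. For comparison, the minimum possible |A + A| over all 3-element sets is 2·3 − 1 = 5 (so min K = 5/3), attained only by arithmetic progressions.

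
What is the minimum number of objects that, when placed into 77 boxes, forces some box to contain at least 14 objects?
n = (14 − 1)·77 + 1 = 1002

By the generalised pigeonhole principle, to guarantee some box contains ≥ r objects we need more than (r − 1) · k objects total. Threshold: n = (r − 1) · k + 1. With r = 14 and k = 77: n = 13 · 77 + 1 = 1001 + 1 = 1002. For n = 1001 = 13 · 77, we can put exactly 13 objects in every box, avoiding 14 in any single one — so 1002 is tight.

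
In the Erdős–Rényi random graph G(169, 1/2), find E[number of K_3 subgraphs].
E[# K_3] = C(169, 3) · (1/2)^C(3, 2) = 790244 / 2^3 = 197561/2 = 98780.5

For each 3-subset S of vertices (there are C(169, 3) = 790244 such S), let X_S = 1 if S induces a K_3 (all C(3, 2) = 3 edges present). Then P(X_S = 1) = (1/2)^3 = 1/8. By linearity of expectation, E[# K_3] = C(169, 3) · (1/2)^3 = 790244 / 8 = 197561/2 = 98780.5.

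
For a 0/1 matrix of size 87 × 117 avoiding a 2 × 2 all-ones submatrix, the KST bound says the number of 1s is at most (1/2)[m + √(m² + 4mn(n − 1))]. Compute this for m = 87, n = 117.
z(87, 117; 2, 2) ≤ (1/2)[87 + √(87² + 4·87·117·116)] = (1/2)[87 + √4730625] = 1131

Kővári–Sós–Turán: let r_1, ..., r_87 be the row sums and z = Σ r_i the total number of 1s. Each pair of columns can share at most one row with both entries 1 (else a 2×2 all-ones block appears), so Σ_i C(r_i, 2) ≤ C(117, 2) = 6786. By convexity Σ_i C(r_i, 2) ≥ 87·C(z/87, 2) = z(z − 87)/(2·87), giving z² − 87z − 87·117·116 ≤ 0 and hence z ≤ (1/2)[87 + √(7569 + 4·1180764)] = (1/2)[87 + √4730625] ≈ (1/2)(87 + 2175) = 1131.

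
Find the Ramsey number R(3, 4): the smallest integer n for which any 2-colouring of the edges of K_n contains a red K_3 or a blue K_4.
R(3, 4) = 9

Lower bound: an explicit 2-colouring of K_{8} (typically a Paley-type or other structured construction) avoids a red K_3 and a blue K_4, showing R(3, 4) > 8.
Upper bound: the Erdős–Szekeres recurrence R(r, t') ≤ R(r−1, t') + R(r, t'−1) (with the −1 refinement when both summands are even) yields R(3, 4) ≤ 9.
Hence R(3, 4) = 9.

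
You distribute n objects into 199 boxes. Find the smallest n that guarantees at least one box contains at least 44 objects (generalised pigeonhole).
n = (44 − 1)·199 + 1 = 8558

By the generalised pigeonhole principle, to guarantee some box contains ≥ r objects we need more than (r − 1) · k objects total. Threshold: n = (r − 1) · k + 1. With r = 44 and k = 199: n = 43 · 199 + 1 = 8557 + 1 = 8558. For n = 8557 = 43 · 199, we can put exactly 43 objects in every box, avoiding 44 in any single one — so 8558 is tight.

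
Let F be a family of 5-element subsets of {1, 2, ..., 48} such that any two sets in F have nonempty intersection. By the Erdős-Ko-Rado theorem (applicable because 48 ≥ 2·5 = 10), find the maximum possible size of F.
max |F| = C(47, 4) = 178365

Erdős-Ko-Rado (1961): when n ≥ 2k, max |F| = C(n−1, k−1). The bound is attained by the star {A : i ∈ A} for any fixed i ∈ [n]. Here C(48−1, 5−1) = C(47, 4) = 178365.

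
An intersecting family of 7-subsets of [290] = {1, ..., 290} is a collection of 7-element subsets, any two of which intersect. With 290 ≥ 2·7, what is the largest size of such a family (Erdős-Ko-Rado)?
max |F| = C(289, 6) = 768013694448

Erdős-Ko-Rado (1961): when n ≥ 2k, max |F| = C(n−1, k−1). The bound is attained by the star {A : i ∈ A} for any fixed i ∈ [n]. Here C(290−1, 7−1) = C(289, 6) = 768013694448.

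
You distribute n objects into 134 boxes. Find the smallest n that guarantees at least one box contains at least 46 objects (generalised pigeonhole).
n = (46 − 1)·134 + 1 = 6031

By the generalised pigeonhole principle, to guarantee some box contains ≥ r objects we need more than (r − 1) · k objects total. Threshold: n = (r − 1) · k + 1. With r = 46 and k = 134: n = 45 · 134 + 1 = 6030 + 1 = 6031. For n = 6030 = 45 · 134, we can put exactly 45 objects in every box, avoiding 46 in any single one — so 6031 is tight.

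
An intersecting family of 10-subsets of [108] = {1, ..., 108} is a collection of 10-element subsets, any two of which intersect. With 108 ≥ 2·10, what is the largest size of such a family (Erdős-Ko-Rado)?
max |F| = C(107, 9) = 3585446225075

Erdős-Ko-Rado (1961): when n ≥ 2k, max |F| = C(n−1, k−1). The bound is attained by the star {A : i ∈ A} for any fixed i ∈ [n]. Here C(108−1, 10−1) = C(107, 9) = 3585446225075.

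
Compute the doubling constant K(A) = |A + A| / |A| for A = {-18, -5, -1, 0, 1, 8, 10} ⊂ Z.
K = |A + A| / |A| = 25/7

Enumerate A + A = {a + b : a, b ∈ A}. With |A| = 7, there are |A|^2 = 49 ordered sum pairs; collecting distinct values, A + A = {-36, -23, -19, -18, -17, -10, -8, -6, -5, -4, -2, -1, 0, 1, 2, 3, 5, 7, 8, 9, 10, 11, 16, 18, 20}, so |A + A| = 25. Thus K = 25/7. For comparison, the minimum possible |A + A| over all 7-element sets is 2·7 − 1 = 13 (so min K = 13/7), attained only by arithmetic progressions.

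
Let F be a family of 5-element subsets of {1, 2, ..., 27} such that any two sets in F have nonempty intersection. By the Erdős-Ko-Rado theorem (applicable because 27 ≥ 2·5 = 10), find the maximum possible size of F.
max |F| = C(26, 4) = 14950

Erdős-Ko-Rado (1961): when n ≥ 2k, max |F| = C(n−1, k−1). The bound is attained by the star {A : i ∈ A} for any fixed i ∈ [n]. Here C(27−1, 5−1) = C(26, 4) = 14950.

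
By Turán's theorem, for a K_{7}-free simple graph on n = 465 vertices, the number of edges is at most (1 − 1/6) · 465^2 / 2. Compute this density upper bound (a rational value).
Turán density bound = (5/6) · 465^2/2 = 360375/4 ≈ 90093.75

Turán's theorem: ex(n, K_{r+1}) is achieved by the complete r-partite Turán graph T(n, r) with parts as balanced as possible, and is at most (1 − 1/r) · n^2/2. For r = 6, n = 465: the density bound is (5/6) · 216225/2 = 360375/4 ≈ 90093.75. The integer-valued extremum is e(T(465, 6)) = 90093, which is strictly less than the density bound 360375/4 since 6 ∤ 465 (the parts of T(465, 6) cannot all be equal).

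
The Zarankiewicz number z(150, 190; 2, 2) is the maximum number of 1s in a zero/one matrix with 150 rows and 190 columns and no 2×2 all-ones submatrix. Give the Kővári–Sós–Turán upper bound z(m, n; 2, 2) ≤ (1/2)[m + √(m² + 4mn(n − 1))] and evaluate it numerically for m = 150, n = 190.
z(150, 190; 2, 2) ≤ (1/2)[150 + √(150² + 4·150·190·189)] = (1/2)[150 + √21568500] = 2397.095

Kővári–Sós–Turán: let r_1, ..., r_150 be the row sums and z = Σ r_i the total number of 1s. Each pair of columns can share at most one row with both entries 1 (else a 2×2 all-ones block appears), so Σ_i C(r_i, 2) ≤ C(190, 2) = 17955. By convexity Σ_i C(r_i, 2) ≥ 150·C(z/150, 2) = z(z − 150)/(2·150), giving z² − 150z − 150·190·189 ≤ 0 and hence z ≤ (1/2)[150 + √(22500 + 4·5386500)] = (1/2)[150 + √21568500] ≈ (1/2)(150 + 4644.1899) = 2397.095.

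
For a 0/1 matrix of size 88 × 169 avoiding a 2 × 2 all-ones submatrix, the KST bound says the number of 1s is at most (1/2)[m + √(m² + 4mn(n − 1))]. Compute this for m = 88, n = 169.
z(88, 169; 2, 2) ≤ (1/2)[88 + √(88² + 4·88·169·168)] = (1/2)[88 + √10001728] = 1625.2754

Kővári–Sós–Turán: let r_1, ..., r_88 be the row sums and z = Σ r_i the total number of 1s. Each pair of columns can share at most one row with both entries 1 (else a 2×2 all-ones block appears), so Σ_i C(r_i, 2) ≤ C(169, 2) = 14196. By convexity Σ_i C(r_i, 2) ≥ 88·C(z/88, 2) = z(z − 88)/(2·88), giving z² − 88z − 88·169·168 ≤ 0 and hence z ≤ (1/2)[88 + √(7744 + 4·2498496)] = (1/2)[88 + √10001728] ≈ (1/2)(88 + 3162.5509) = 1625.2754.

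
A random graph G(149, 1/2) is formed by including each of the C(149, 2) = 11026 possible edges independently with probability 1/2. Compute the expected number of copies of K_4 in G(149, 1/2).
E[# K_4] = C(149, 4) · (1/2)^C(4, 2) = 19720001 / 2^6 = 308125.015625

For each 4-subset S of vertices (there are C(149, 4) = 19720001 such S), let X_S = 1 if S induces a K_4 (all C(4, 2) = 6 edges present). Then P(X_S = 1) = (1/2)^6 = 1/64. By linearity of expectation, E[# K_4] = C(149, 4) · (1/2)^6 = 19720001 / 64 = 308125.015625.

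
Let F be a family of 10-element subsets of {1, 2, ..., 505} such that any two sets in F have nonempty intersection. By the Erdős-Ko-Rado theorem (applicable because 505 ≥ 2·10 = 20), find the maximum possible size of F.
max |F| = C(504, 9) = 5381643059774987600

The Erdős-Ko-Rado theorem states: for n ≥ 2k, an intersecting family of k-subsets of an n-element set has size at most C(n − 1, k − 1), with equality for 'star' families {A ⊆ [n] : |A| = k, i ∈ A} (fix an element i). For n = 505, k = 10: C(504, 9) = 5381643059774987600.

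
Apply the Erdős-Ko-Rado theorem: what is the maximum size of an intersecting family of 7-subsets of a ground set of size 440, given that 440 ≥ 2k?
max |F| = C(439, 6) = 9606231468043

Erdős-Ko-Rado (1961): when n ≥ 2k, max |F| = C(n−1, k−1). The bound is attained by the star {A : i ∈ A} for any fixed i ∈ [n]. Here C(440−1, 7−1) = C(439, 6) = 9606231468043.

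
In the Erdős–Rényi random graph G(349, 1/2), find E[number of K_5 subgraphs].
E[# K_5] = C(349, 5) · (1/2)^C(5, 2) = 41922588819 / 2^10 ≈ 40940028.143555

For each 5-subset S of vertices (there are C(349, 5) = 41922588819 such S), let X_S = 1 if S induces a K_5 (all C(5, 2) = 10 edges present). Then P(X_S = 1) = (1/2)^10 = 1/1024. By linearity of expectation, E[# K_5] = C(349, 5) · (1/2)^10 = 41922588819 / 1024 ≈ 40940028.143555.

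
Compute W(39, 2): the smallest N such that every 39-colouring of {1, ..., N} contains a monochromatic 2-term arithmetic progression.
W(39, 2) = 39 + 1 = 40

A 2-term AP is any pair of integers, so a monochromatic 2-AP exists iff some colour is used at least twice. With 39 colours, the colouring i ↦ i on {1, ..., 39} uses each colour once, avoiding any monochromatic pair, so W(39, 2) > 39. For {1, ..., 40}, pigeonhole forces two integers of the same colour, which form a monochromatic 2-AP. Hence W(39, 2) = 40.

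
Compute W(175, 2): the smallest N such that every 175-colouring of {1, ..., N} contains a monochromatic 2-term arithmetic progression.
W(175, 2) = 175 + 1 = 176

A 2-term AP is any pair of integers, so a monochromatic 2-AP exists iff some colour is used at least twice. With 175 colours, the colouring i ↦ i on {1, ..., 175} uses each colour once, avoiding any monochromatic pair, so W(175, 2) > 175. For {1, ..., 176}, pigeonhole forces two integers of the same colour, which form a monochromatic 2-AP. Hence W(175, 2) = 176.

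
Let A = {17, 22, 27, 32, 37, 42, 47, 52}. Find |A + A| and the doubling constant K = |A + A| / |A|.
K = |A + A| / |A| = 15/8

Enumerate A + A = {a + b : a, b ∈ A}. With |A| = 8, there are |A|^2 = 64 ordered sum pairs; collecting distinct values, A + A = {34, 39, 44, 49, 54, 59, 64, 69, 74, 79, 84, 89, 94, 99, 104}, so |A + A| = 15. Thus K = 15/8. Here |A + A| = 2|A| − 1 = 15, the minimum possible — so K = 15/8 is minimal, which holds iff A is an arithmetic progression.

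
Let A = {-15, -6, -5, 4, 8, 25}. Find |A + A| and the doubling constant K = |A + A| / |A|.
K = |A + A| / |A| = 20/6 = 10/3

Enumerate A + A = {a + b : a, b ∈ A}. With |A| = 6, there are |A|^2 = 36 ordered sum pairs; collecting distinct values, A + A = {-30, -21, -20, -12, -11, -10, -7, -2, -1, 2, 3, 8, 10, 12, 16, 19, 20, 29, 33, 50}, so |A + A| = 20. Thus K = 20/6 = 10/3. For comparison, the minimum possible |A + A| over all 6-element sets is 2·6 − 1 = 11 (so min K = 11/6), attained only by arithmetic progressions.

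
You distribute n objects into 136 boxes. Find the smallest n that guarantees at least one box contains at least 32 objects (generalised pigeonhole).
n = (32 − 1)·136 + 1 = 4217

By the generalised pigeonhole principle, to guarantee some box contains ≥ r objects we need more than (r − 1) · k objects total. Threshold: n = (r − 1) · k + 1. With r = 32 and k = 136: n = 31 · 136 + 1 = 4216 + 1 = 4217. For n = 4216 = 31 · 136, we can put exactly 31 objects in every box, avoiding 32 in any single one — so 4217 is tight.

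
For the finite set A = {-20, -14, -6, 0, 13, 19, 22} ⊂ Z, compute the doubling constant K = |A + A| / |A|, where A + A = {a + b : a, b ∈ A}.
K = |A + A| / |A| = 25/7

Enumerate A + A = {a + b : a, b ∈ A}. With |A| = 7, there are |A|^2 = 49 ordered sum pairs; collecting distinct values, A + A = {-40, -34, -28, -26, -20, -14, -12, -7, -6, -1, 0, 2, 5, 7, 8, 13, 16, 19, 22, 26, 32, 35, 38, 41, 44}, so |A + A| = 25. Thus K = 25/7. For comparison, the minimum possible |A + A| over all 7-element sets is 2·7 − 1 = 13 (so min K = 13/7), attained only by arithmetic progressions.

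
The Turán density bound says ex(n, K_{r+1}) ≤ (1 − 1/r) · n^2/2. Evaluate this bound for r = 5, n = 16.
Turán density bound = (4/5) · 16^2/2 = 512/5 ≈ 102.4

Turán's theorem: ex(n, K_{r+1}) is achieved by the complete r-partite Turán graph T(n, r) with parts as balanced as possible, and is at most (1 − 1/r) · n^2/2. For r = 5, n = 16: the density bound is (4/5) · 256/2 = 512/5 ≈ 102.4. The integer-valued extremum is e(T(16, 5)) = 102, which is strictly less than the density bound 512/5 since 5 ∤ 16 (the parts of T(16, 5) cannot all be equal).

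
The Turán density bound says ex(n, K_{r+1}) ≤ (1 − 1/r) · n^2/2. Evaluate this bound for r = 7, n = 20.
Turán density bound = (6/7) · 20^2/2 = 1200/7 ≈ 171.4286

Turán's theorem: ex(n, K_{r+1}) is achieved by the complete r-partite Turán graph T(n, r) with parts as balanced as possible, and is at most (1 − 1/r) · n^2/2. For r = 7, n = 20: the density bound is (6/7) · 400/2 = 1200/7 ≈ 171.4286. The integer-valued extremum is e(T(20, 7)) = 171, which is strictly less than the density bound 1200/7 since 7 ∤ 20 (the parts of T(20, 7) cannot all be equal).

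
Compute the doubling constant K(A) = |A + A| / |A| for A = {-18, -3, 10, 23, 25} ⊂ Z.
K = |A + A| / |A| = 13/5

Enumerate A + A = {a + b : a, b ∈ A}. With |A| = 5, there are |A|^2 = 25 ordered sum pairs; collecting distinct values, A + A = {-36, -21, -8, -6, 5, 7, 20, 22, 33, 35, 46, 48, 50}, so |A + A| = 13. Thus K = 13/5. For comparison, the minimum possible |A + A| over all 5-element sets is 2·5 − 1 = 9 (so min K = 9/5), attained only by arithmetic progressions.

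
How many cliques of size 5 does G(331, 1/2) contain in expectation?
E[# K_5] = C(331, 5) · (1/2)^C(5, 2) = 32120195646 / 2^10 = 16060097823/512 ≈ 31367378.560547

For each 5-subset S of vertices (there are C(331, 5) = 32120195646 such S), let X_S = 1 if S induces a K_5 (all C(5, 2) = 10 edges present). Then P(X_S = 1) = (1/2)^10 = 1/1024. By linearity of expectation, E[# K_5] = C(331, 5) · (1/2)^10 = 32120195646 / 1024 = 16060097823/512 ≈ 31367378.560547.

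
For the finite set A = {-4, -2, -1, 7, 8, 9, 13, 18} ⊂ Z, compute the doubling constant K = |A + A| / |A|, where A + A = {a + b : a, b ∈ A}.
K = |A + A| / |A| = 28/8 = 7/2

Enumerate A + A = {a + b : a, b ∈ A}. With |A| = 8, there are |A|^2 = 64 ordered sum pairs; collecting distinct values, A + A = {-8, -6, -5, -4, -3, -2, 3, 4, 5, 6, 7, 8, 9, 11, 12, 14, 15, 16, 17, 18, 20, 21, 22, 25, 26, 27, 31, 36}, so |A + A| = 28. Thus K = 28/8 = 7/2. For comparison, the minimum possible |A + A| over all 8-element sets is 2·8 − 1 = 15 (so min K = 15/8), attained only by arithmetic progressions.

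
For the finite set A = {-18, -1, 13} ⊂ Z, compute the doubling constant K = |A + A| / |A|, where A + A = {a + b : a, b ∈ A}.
K = |A + A| / |A| = 6/3 = 2

Enumerate A + A = {a + b : a, b ∈ A}. With |A| = 3, there are |A|^2 = 9 ordered sum pairs; collecting distinct values, A + A = {-36, -19, -5, -2, 12, 26}, so |A + A| = 6. Thus K = 6/3 = 2. For comparison, the minimum possible |A + A| over all 3-element sets is 2·3 − 1 = 5 (so min K = 5/3), attained only by arithmetic progressions.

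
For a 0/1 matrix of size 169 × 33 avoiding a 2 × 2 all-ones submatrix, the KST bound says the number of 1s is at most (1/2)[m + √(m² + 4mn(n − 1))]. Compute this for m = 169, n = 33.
z(169, 33; 2, 2) ≤ (1/2)[169 + √(169² + 4·169·33·32)] = (1/2)[169 + √742417] = 515.3181

Kővári–Sós–Turán: let r_1, ..., r_169 be the row sums and z = Σ r_i the total number of 1s. Each pair of columns can share at most one row with both entries 1 (else a 2×2 all-ones block appears), so Σ_i C(r_i, 2) ≤ C(33, 2) = 528. By convexity Σ_i C(r_i, 2) ≥ 169·C(z/169, 2) = z(z − 169)/(2·169), giving z² − 169z − 169·33·32 ≤ 0 and hence z ≤ (1/2)[169 + √(28561 + 4·178464)] = (1/2)[169 + √742417] ≈ (1/2)(169 + 861.6362) = 515.3181.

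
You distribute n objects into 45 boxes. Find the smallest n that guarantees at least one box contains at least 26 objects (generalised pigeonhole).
n = (26 − 1)·45 + 1 = 1126

By the generalised pigeonhole principle, to guarantee some box contains ≥ r objects we need more than (r − 1) · k objects total. Threshold: n = (r − 1) · k + 1. With r = 26 and k = 45: n = 25 · 45 + 1 = 1125 + 1 = 1126. For n = 1125 = 25 · 45, we can put exactly 25 objects in every box, avoiding 26 in any single one — so 1126 is tight.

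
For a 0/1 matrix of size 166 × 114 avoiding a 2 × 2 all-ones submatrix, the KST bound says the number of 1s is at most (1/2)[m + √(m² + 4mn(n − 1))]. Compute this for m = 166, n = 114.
z(166, 114; 2, 2) ≤ (1/2)[166 + √(166² + 4·166·114·113)] = (1/2)[166 + √8581204] = 1547.6846

Kővári–Sós–Turán: let r_1, ..., r_166 be the row sums and z = Σ r_i the total number of 1s. Each pair of columns can share at most one row with both entries 1 (else a 2×2 all-ones block appears), so Σ_i C(r_i, 2) ≤ C(114, 2) = 6441. By convexity Σ_i C(r_i, 2) ≥ 166·C(z/166, 2) = z(z − 166)/(2·166), giving z² − 166z − 166·114·113 ≤ 0 and hence z ≤ (1/2)[166 + √(27556 + 4·2138412)] = (1/2)[166 + √8581204] ≈ (1/2)(166 + 2929.3692) = 1547.6846.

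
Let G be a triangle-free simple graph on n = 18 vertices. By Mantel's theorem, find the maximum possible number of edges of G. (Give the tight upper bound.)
ex(18, K_3) = ⌊18^2/4⌋ = 81

Mantel (1907): a triangle-free graph on n vertices has at most ⌊n^2/4⌋ edges, with equality for the complete bipartite graph K_{⌊n/2⌋, ⌈n/2⌉}. For n = 18: ⌊18^2/4⌋ = ⌊324/4⌋ = 81. The extremal graph is K_{9, 9}, which has 9·9 = 81 edges.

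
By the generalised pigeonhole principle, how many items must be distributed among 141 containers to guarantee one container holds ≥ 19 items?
n = (19 − 1)·141 + 1 = 2539

By the generalised pigeonhole principle, to guarantee some box contains ≥ r objects we need more than (r − 1) · k objects total. Threshold: n = (r − 1) · k + 1. With r = 19 and k = 141: n = 18 · 141 + 1 = 2538 + 1 = 2539. For n = 2538 = 18 · 141, we can put exactly 18 objects in every box, avoiding 19 in any single one — so 2539 is tight.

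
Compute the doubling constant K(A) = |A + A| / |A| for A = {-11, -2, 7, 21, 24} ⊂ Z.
K = |A + A| / |A| = 14/5

Enumerate A + A = {a + b : a, b ∈ A}. With |A| = 5, there are |A|^2 = 25 ordered sum pairs; collecting distinct values, A + A = {-22, -13, -4, 5, 10, 13, 14, 19, 22, 28, 31, 42, 45, 48}, so |A + A| = 14. Thus K = 14/5. For comparison, the minimum possible |A + A| over all 5-element sets is 2·5 − 1 = 9 (so min K = 9/5), attained only by arithmetic progressions.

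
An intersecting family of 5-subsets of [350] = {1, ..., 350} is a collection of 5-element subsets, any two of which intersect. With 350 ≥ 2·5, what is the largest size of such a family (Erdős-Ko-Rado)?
max |F| = C(349, 4) = 607573751

The Erdős-Ko-Rado theorem states: for n ≥ 2k, an intersecting family of k-subsets of an n-element set has size at most C(n − 1, k − 1), with equality for 'star' families {A ⊆ [n] : |A| = k, i ∈ A} (fix an element i). For n = 350, k = 5: C(349, 4) = 607573751.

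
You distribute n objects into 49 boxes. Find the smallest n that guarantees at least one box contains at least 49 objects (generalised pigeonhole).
n = (49 − 1)·49 + 1 = 2353

By the generalised pigeonhole principle, to guarantee some box contains ≥ r objects we need more than (r − 1) · k objects total. Threshold: n = (r − 1) · k + 1. With r = 49 and k = 49: n = 48 · 49 + 1 = 2352 + 1 = 2353. For n = 2352 = 48 · 49, we can put exactly 48 objects in every box, avoiding 49 in any single one — so 2353 is tight.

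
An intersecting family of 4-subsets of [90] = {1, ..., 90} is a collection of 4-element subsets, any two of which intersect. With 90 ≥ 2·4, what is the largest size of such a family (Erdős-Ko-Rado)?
max |F| = C(89, 3) = 113564

The Erdős-Ko-Rado theorem states: for n ≥ 2k, an intersecting family of k-subsets of an n-element set has size at most C(n − 1, k − 1), with equality for 'star' families {A ⊆ [n] : |A| = k, i ∈ A} (fix an element i). For n = 90, k = 4: C(89, 3) = 113564.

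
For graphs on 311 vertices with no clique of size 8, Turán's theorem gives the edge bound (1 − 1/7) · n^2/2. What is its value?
Turán density bound = (6/7) · 311^2/2 = 290163/7 ≈ 41451.8571

Turán's theorem: ex(n, K_{r+1}) is achieved by the complete r-partite Turán graph T(n, r) with parts as balanced as possible, and is at most (1 − 1/r) · n^2/2. For r = 7, n = 311: the density bound is (6/7) · 96721/2 = 290163/7 ≈ 41451.8571. The integer-valued extremum is e(T(311, 7)) = 41451, which is strictly less than the density bound 290163/7 since 7 ∤ 311 (the parts of T(311, 7) cannot all be equal).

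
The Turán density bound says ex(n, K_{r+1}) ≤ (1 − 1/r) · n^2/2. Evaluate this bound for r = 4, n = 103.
Turán density bound = (3/4) · 103^2/2 = 31827/8 ≈ 3978.375

Turán's theorem: ex(n, K_{r+1}) is achieved by the complete r-partite Turán graph T(n, r) with parts as balanced as possible, and is at most (1 − 1/r) · n^2/2. For r = 4, n = 103: the density bound is (3/4) · 10609/2 = 31827/8 ≈ 3978.375. The integer-valued extremum is e(T(103, 4)) = 3978, which is strictly less than the density bound 31827/8 since 4 ∤ 103 (the parts of T(103, 4) cannot all be equal).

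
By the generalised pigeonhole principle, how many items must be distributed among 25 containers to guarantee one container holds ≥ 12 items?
n = (12 − 1)·25 + 1 = 276

By the generalised pigeonhole principle, to guarantee some box contains ≥ r objects we need more than (r − 1) · k objects total. Threshold: n = (r − 1) · k + 1. With r = 12 and k = 25: n = 11 · 25 + 1 = 275 + 1 = 276. For n = 275 = 11 · 25, we can put exactly 11 objects in every box, avoiding 12 in any single one — so 276 is tight.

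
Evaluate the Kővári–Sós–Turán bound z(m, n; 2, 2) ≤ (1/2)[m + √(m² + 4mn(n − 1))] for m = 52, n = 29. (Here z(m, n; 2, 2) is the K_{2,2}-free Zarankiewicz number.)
z(52, 29; 2, 2) ≤ (1/2)[52 + √(52² + 4·52·29·28)] = (1/2)[52 + √171600] = 233.1232

Kővári–Sós–Turán: let r_1, ..., r_52 be the row sums and z = Σ r_i the total number of 1s. Each pair of columns can share at most one row with both entries 1 (else a 2×2 all-ones block appears), so Σ_i C(r_i, 2) ≤ C(29, 2) = 406. By convexity Σ_i C(r_i, 2) ≥ 52·C(z/52, 2) = z(z − 52)/(2·52), giving z² − 52z − 52·29·28 ≤ 0 and hence z ≤ (1/2)[52 + √(2704 + 4·42224)] = (1/2)[52 + √171600] ≈ (1/2)(52 + 414.2463) = 233.1232.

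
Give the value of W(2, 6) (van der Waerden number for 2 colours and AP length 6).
W(2, 6) = 1132

This is a classical value, W(2, 6) = 1132, established by combining an explicit 2-colouring of {1, ..., 1131} with no monochromatic 6-AP (giving the lower bound W(2, 6) > 1131) and a finite case analysis / exhaustive computer search showing every 2-colouring of {1, ..., 1132} has such an AP.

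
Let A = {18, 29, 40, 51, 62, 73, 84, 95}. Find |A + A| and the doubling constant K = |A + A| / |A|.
K = |A + A| / |A| = 15/8

Enumerate A + A = {a + b : a, b ∈ A}. With |A| = 8, there are |A|^2 = 64 ordered sum pairs; collecting distinct values, A + A = {36, 47, 58, 69, 80, 91, 102, 113, 124, 135, 146, 157, 168, 179, 190}, so |A + A| = 15. Thus K = 15/8. Here |A + A| = 2|A| − 1 = 15, the minimum possible — so K = 15/8 is minimal, which holds iff A is an arithmetic progression.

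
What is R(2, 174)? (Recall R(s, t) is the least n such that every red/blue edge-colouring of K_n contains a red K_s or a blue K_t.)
R(2, 174) = 174

R(2, k) = k for all k ≥ 2: in a 2-colouring of K_k, either some edge is red (a red K_2) or all edges are blue (a blue K_k). And K_{173} coloured all-blue has no blue K_174, so R(2, 174) > 173. Hence R(2, 174) = 174.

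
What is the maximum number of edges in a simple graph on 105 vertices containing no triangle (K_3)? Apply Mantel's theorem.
ex(105, K_3) = ⌊105^2/4⌋ = 2756

Mantel (1907): a triangle-free graph on n vertices has at most ⌊n^2/4⌋ edges, with equality for the complete bipartite graph K_{⌊n/2⌋, ⌈n/2⌉}. For n = 105: ⌊105^2/4⌋ = ⌊11025/4⌋ = 2756. The extremal graph is K_{52, 53}, which has 52·53 = 2756 edges.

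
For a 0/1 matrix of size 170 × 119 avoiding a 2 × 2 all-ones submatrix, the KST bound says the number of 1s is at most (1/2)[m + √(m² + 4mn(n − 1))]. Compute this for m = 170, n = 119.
z(170, 119; 2, 2) ≤ (1/2)[170 + √(170² + 4·170·119·118)] = (1/2)[170 + √9577460] = 1632.3736

Kővári–Sós–Turán: let r_1, ..., r_170 be the row sums and z = Σ r_i the total number of 1s. Each pair of columns can share at most one row with both entries 1 (else a 2×2 all-ones block appears), so Σ_i C(r_i, 2) ≤ C(119, 2) = 7021. By convexity Σ_i C(r_i, 2) ≥ 170·C(z/170, 2) = z(z − 170)/(2·170), giving z² − 170z − 170·119·118 ≤ 0 and hence z ≤ (1/2)[170 + √(28900 + 4·2387140)] = (1/2)[170 + √9577460] ≈ (1/2)(170 + 3094.7472) = 1632.3736.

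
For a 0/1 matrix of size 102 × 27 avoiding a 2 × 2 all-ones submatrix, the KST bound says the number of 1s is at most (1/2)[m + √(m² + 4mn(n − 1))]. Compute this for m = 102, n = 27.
z(102, 27; 2, 2) ≤ (1/2)[102 + √(102² + 4·102·27·26)] = (1/2)[102 + √296820] = 323.4059

Kővári–Sós–Turán: let r_1, ..., r_102 be the row sums and z = Σ r_i the total number of 1s. Each pair of columns can share at most one row with both entries 1 (else a 2×2 all-ones block appears), so Σ_i C(r_i, 2) ≤ C(27, 2) = 351. By convexity Σ_i C(r_i, 2) ≥ 102·C(z/102, 2) = z(z − 102)/(2·102), giving z² − 102z − 102·27·26 ≤ 0 and hence z ≤ (1/2)[102 + √(10404 + 4·71604)] = (1/2)[102 + √296820] ≈ (1/2)(102 + 544.8119) = 323.4059.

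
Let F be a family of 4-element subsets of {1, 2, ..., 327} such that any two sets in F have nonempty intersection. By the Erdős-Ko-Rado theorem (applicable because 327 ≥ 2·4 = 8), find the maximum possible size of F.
max |F| = C(326, 3) = 5721300

The Erdős-Ko-Rado theorem states: for n ≥ 2k, an intersecting family of k-subsets of an n-element set has size at most C(n − 1, k − 1), with equality for 'star' families {A ⊆ [n] : |A| = k, i ∈ A} (fix an element i). For n = 327, k = 4: C(326, 3) = 5721300.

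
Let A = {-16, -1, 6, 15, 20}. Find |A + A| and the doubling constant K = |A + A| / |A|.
K = |A + A| / |A| = 15/5 = 3

Enumerate A + A = {a + b : a, b ∈ A}. With |A| = 5, there are |A|^2 = 25 ordered sum pairs; collecting distinct values, A + A = {-32, -17, -10, -2, -1, 4, 5, 12, 14, 19, 21, 26, 30, 35, 40}, so |A + A| = 15. Thus K = 15/5 = 3. For comparison, the minimum possible |A + A| over all 5-element sets is 2·5 − 1 = 9 (so min K = 9/5), attained only by arithmetic progressions.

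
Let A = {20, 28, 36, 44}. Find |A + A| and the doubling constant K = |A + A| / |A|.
K = |A + A| / |A| = 7/4

Enumerate A + A = {a + b : a, b ∈ A}. With |A| = 4, there are |A|^2 = 16 ordered sum pairs; collecting distinct values, A + A = {40, 48, 56, 64, 72, 80, 88}, so |A + A| = 7. Thus K = 7/4. Here |A + A| = 2|A| − 1 = 7, the minimum possible — so K = 7/4 is minimal, which holds iff A is an arithmetic progression.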